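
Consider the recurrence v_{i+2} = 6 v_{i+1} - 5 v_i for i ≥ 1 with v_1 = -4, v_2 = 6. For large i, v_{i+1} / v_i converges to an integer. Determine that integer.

5

The characteristic equation is r^2 - 6r + 5 = 0, which factors as (r - 5)(r - 1) = 0.
So the roots are 5 and 1. Since |5| > |1| and the coefficient of 5^i is non-zero, the ratio tends to 5.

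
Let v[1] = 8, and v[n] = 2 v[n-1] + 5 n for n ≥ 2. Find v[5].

v[2] = 2(8) + 10 = 26
v[3] = 2(26) + 15 = 67
v[4] = 2(67) + 20 = 154
v[5] = 2(154) + 25 = 333

333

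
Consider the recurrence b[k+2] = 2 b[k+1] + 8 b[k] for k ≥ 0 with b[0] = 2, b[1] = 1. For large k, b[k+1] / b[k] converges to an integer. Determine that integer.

The characteristic equation is r^2 - 2r - 8 = 0, which factors as (r - 4)(r + 2) = 0.
So the roots are 4 and -2. Since |4| > |-2| and the coefficient of 4^k is non-zero, the ratio tends to 4.

4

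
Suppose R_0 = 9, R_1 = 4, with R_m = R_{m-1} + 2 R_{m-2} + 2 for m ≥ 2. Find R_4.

R_2 = 4 + 2·9 + 2 = 24
R_3 = 24 + 2·4 + 2 = 34
R_4 = 34 + 2·24 + 2 = 84

84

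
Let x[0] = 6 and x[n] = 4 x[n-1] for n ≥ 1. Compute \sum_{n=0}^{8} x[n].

524286

x[1] = 4·6 = 24
x[2] = 4·24 = 96
x[3] = 4·96 = 384
x[4] = 4·384 = 1536
x[5] = 4·1536 = 6144
x[6] = 4·6144 = 24576
x[7] = 4·24576 = 98304
x[8] = 4·98304 = 393216
Sum = 6 + 24 + 96 + 384 + 1536 + 6144 + 24576 + 98304 + 393216 = 524286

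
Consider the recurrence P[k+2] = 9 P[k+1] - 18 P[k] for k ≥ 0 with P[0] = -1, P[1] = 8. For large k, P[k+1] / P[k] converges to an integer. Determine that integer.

6

The characteristic equation is r^2 - 9r + 18 = 0, which factors as (r - 6)(r - 3) = 0.
So the roots are 6 and 3. Since |6| > |3| and the coefficient of 6^k is non-zero, the ratio tends to 6.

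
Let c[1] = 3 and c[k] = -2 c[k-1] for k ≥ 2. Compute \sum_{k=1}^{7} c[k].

c[2] = -2(3) = -6
c[3] = -2(-6) = 12
c[4] = -2(12) = -24
c[5] = -2(-24) = 48
c[6] = -2(48) = -96
c[7] = -2(-96) = 192
Sum = 3 + (-6) + 12 + (-24) + 48 + (-96) + 192 = 129

129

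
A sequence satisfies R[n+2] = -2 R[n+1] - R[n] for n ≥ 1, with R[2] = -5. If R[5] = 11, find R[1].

Let R[1] = v.
R[3] = 10 - v
R[4] = -15 + 2v
R[5] = 20 - 3v
So 20 - 3v = 11, giving v = 3.

3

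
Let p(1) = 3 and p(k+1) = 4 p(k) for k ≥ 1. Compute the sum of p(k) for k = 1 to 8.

65535

p(2) = 4*3 = 12
p(3) = 4*12 = 48
p(4) = 4*48 = 192
p(5) = 4*192 = 768
p(6) = 4*768 = 3072
p(7) = 4*3072 = 12288
p(8) = 4*12288 = 49152
Sum = 3 + 12 + 48 + 192 + 768 + 3072 + 12288 + 49152 = 65535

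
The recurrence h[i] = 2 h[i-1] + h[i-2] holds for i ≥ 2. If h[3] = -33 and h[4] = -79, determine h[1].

-7

Rearranging, h[i-2] = h[i] - 2 h[i-1].
h[2] = -79 - 2·(-33) = -13
h[1] = -33 - 2·(-13) = -7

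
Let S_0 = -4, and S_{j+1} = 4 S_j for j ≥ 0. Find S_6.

S_1 = 4·(-4) = -16
S_2 = 4·(-16) = -64
S_3 = 4·(-64) = -256
S_4 = 4·(-256) = -1024
S_5 = 4·(-1024) = -4096
S_6 = 4·(-4096) = -16384

-16384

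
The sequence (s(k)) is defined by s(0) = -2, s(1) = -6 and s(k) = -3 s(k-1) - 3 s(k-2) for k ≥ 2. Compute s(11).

s(2) = -3*(-6) - 3*(-2) = 24
s(3) = -3*24 - 3*(-6) = -54
s(4) = -3*(-54) - 3*24 = 90
s(5) = -3*90 - 3*(-54) = -108
s(6) = -3*(-108) - 3*90 = 54
s(7) = -3*54 - 3*(-108) = 162
s(8) = -3*162 - 3*54 = -648
s(9) = -3*(-648) - 3*162 = 1458
s(10) = -3*1458 - 3*(-648) = -2430
s(11) = -3*(-2430) - 3*1458 = 2916

2916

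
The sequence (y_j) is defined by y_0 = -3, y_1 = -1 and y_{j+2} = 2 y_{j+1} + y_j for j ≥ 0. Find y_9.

y_2 = 2(-1) + (-3) = -5
y_3 = 2(-5) + (-1) = -11
y_4 = 2(-11) + (-5) = -27
y_5 = 2(-27) + (-11) = -65
y_6 = 2(-65) + (-27) = -157
y_7 = 2(-157) + (-65) = -379
y_8 = 2(-379) + (-157) = -915
y_9 = 2(-915) + (-379) = -2209

-2209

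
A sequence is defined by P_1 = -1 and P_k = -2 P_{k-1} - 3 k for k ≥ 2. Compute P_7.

P_2 = -2*(-1) - 6 = -4
P_3 = -2*(-4) - 9 = -1
P_4 = -2*(-1) - 12 = -10
P_5 = -2*(-10) - 15 = 5
P_6 = -2*5 - 18 = -28
P_7 = -2*(-28) - 21 = 35

35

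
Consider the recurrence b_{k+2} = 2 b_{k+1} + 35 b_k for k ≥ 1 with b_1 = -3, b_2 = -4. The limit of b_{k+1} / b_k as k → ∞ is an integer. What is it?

7

The characteristic equation is r^2 - 2r - 35 = 0, which factors as (r - 7)(r + 5) = 0.
So the roots are 7 and -5. Since |7| > |-5| and the coefficient of 7^k is non-zero, the ratio tends to 7.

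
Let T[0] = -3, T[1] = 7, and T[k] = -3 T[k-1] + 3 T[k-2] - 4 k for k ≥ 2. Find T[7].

T[2] = -3·7 + 3·(-3) - 8 = -38
T[3] = -3·(-38) + 3·7 - 12 = 123
T[4] = -3·123 + 3·(-38) - 16 = -499
T[5] = -3·(-499) + 3·123 - 20 = 1846
T[6] = -3·1846 + 3·(-499) - 24 = -7059
T[7] = -3·(-7059) + 3·1846 - 28 = 26687

26687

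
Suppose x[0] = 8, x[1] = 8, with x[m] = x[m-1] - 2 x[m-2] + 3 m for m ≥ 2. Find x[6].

x[2] = 8 - 2*8 + 6 = -2
x[3] = (-2) - 2*8 + 9 = -9
x[4] = (-9) - 2*(-2) + 12 = 7
x[5] = 7 - 2*(-9) + 15 = 40
x[6] = 40 - 2*7 + 18 = 44

44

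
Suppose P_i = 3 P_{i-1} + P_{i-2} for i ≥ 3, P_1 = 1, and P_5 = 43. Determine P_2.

Let P_2 = v.
P_3 = 1 + 3v
P_4 = 3 + 10v
P_5 = 10 + 33v
So 10 + 33v = 43, giving v = 1.

1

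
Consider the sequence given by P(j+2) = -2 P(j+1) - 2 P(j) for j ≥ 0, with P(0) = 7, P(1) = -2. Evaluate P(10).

P(2) = -2*(-2) - 2*7 = -10
P(3) = -2*(-10) - 2*(-2) = 24
P(4) = -2*24 - 2*(-10) = -28
P(5) = -2*(-28) - 2*24 = 8
P(6) = -2*8 - 2*(-28) = 40
P(7) = -2*40 - 2*8 = -96
P(8) = -2*(-96) - 2*40 = 112
P(9) = -2*112 - 2*(-96) = -32
P(10) = -2*(-32) - 2*112 = -160

-160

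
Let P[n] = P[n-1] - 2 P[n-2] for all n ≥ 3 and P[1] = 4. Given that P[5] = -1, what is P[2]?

Let P[2] = v.
P[3] = -8 + v
P[4] = -8 - v
P[5] = 8 - 3v
So 8 - 3v = -1, giving v = 3.

3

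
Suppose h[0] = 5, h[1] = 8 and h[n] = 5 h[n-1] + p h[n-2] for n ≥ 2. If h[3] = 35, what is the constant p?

h[2] = 40 + 5p
h[3] = 200 + 33p
So 200 + 33p = 35, giving p = -5.

-5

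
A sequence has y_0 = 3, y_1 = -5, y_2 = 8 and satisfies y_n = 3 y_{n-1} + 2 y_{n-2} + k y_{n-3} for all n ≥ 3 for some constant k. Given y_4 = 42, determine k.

-4

y_3 = 14 + 3k
y_4 = 58 + 4k
So 58 + 4k = 42, giving k = -4.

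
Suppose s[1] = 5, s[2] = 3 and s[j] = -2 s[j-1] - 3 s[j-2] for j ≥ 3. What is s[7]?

195

s[3] = -2(3) - 3(5) = -21
s[4] = -2(-21) - 3(3) = 33
s[5] = -2(33) - 3(-21) = -3
s[6] = -2(-3) - 3(33) = -93
s[7] = -2(-93) - 3(-3) = 195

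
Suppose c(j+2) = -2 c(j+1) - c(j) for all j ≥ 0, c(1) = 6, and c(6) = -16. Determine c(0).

-4

Let c(0) = z.
c(2) = -12 - z
c(3) = 18 + 2z
c(4) = -24 - 3z
c(5) = 30 + 4z
c(6) = -36 - 5z
So -36 - 5z = -16, giving z = -4.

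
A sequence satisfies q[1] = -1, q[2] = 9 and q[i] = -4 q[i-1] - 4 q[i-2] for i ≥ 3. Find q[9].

-7424

q[3] = -4(9) - 4(-1) = -32
q[4] = -4(-32) - 4(9) = 92
q[5] = -4(92) - 4(-32) = -240
q[6] = -4(-240) - 4(92) = 592
q[7] = -4(592) - 4(-240) = -1408
q[8] = -4(-1408) - 4(592) = 3264
q[9] = -4(3264) - 4(-1408) = -7424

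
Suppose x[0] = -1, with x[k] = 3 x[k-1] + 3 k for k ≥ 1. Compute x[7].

2721

x[1] = 3(-1) + 3 = 0
x[2] = 3(0) + 6 = 6
x[3] = 3(6) + 9 = 27
x[4] = 3(27) + 12 = 93
x[5] = 3(93) + 15 = 294
x[6] = 3(294) + 18 = 900
x[7] = 3(900) + 21 = 2721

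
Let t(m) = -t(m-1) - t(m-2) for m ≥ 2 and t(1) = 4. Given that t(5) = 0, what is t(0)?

Let t(0) = y.
t(2) = -4 - y
t(3) = y
t(4) = 4
t(5) = -4 - y
So -4 - y = 0, giving y = -4.

-4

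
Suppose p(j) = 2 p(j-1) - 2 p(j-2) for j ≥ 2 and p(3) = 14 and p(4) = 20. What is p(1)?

-3

Rearranging, p(j-2) = (p(j) - 2 p(j-1)) / -2.
p(2) = (20 - 2*14) / -2 = -8/-2 = 4
p(1) = (14 - 2*4) / -2 = 6/-2 = -3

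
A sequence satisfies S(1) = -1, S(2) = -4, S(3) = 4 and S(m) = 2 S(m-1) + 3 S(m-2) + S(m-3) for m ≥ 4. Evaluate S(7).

-41

S(4) = 2·4 + 3·(-4) + (-1) = -5
S(5) = 2·(-5) + 3·4 + (-4) = -2
S(6) = 2·(-2) + 3·(-5) + 4 = -15
S(7) = 2·(-15) + 3·(-2) + (-5) = -41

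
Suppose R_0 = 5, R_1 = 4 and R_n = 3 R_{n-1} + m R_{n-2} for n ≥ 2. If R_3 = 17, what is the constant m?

-1

R_2 = 12 + 5m
R_3 = 36 + 19m
So 36 + 19m = 17, giving m = -1.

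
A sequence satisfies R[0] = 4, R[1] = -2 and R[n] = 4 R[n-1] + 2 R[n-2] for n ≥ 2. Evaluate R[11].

R[2] = 4·(-2) + 2·4 = 0
R[3] = 4·0 + 2·(-2) = -4
R[4] = 4·(-4) + 2·0 = -16
R[5] = 4·(-16) + 2·(-4) = -72
R[6] = 4·(-72) + 2·(-16) = -320
R[7] = 4·(-320) + 2·(-72) = -1424
R[8] = 4·(-1424) + 2·(-320) = -6336
R[9] = 4·(-6336) + 2·(-1424) = -28192
R[10] = 4·(-28192) + 2·(-6336) = -125440
R[11] = 4·(-125440) + 2·(-28192) = -558144

-558144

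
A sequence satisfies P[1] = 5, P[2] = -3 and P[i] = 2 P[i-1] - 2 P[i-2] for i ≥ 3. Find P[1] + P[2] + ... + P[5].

P[3] = 2(-3) - 2(5) = -16
P[4] = 2(-16) - 2(-3) = -26
P[5] = 2(-26) - 2(-16) = -20
Sum = 5 + (-3) + (-16) + (-26) + (-20) = -60

-60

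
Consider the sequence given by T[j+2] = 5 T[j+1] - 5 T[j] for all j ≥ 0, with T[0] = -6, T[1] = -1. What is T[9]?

T[2] = 5(-1) - 5(-6) = 25
T[3] = 5(25) - 5(-1) = 130
T[4] = 5(130) - 5(25) = 525
T[5] = 5(525) - 5(130) = 1975
T[6] = 5(1975) - 5(525) = 7250
T[7] = 5(7250) - 5(1975) = 26375
T[8] = 5(26375) - 5(7250) = 95625
T[9] = 5(95625) - 5(26375) = 346250

346250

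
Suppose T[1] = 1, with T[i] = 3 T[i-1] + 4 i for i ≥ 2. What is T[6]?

T[2] = 3·1 + 8 = 11
T[3] = 3·11 + 12 = 45
T[4] = 3·45 + 16 = 151
T[5] = 3·151 + 20 = 473
T[6] = 3·473 + 24 = 1443

1443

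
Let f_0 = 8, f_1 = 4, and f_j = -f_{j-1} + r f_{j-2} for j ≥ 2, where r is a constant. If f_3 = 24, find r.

-5

f_2 = -4 + 8r
f_3 = 4 - 4r
So 4 - 4r = 24, giving r = -5.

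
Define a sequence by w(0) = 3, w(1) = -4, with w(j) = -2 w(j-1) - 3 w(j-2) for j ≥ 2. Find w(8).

w(2) = -2(-4) - 3(3) = -1
w(3) = -2(-1) - 3(-4) = 14
w(4) = -2(14) - 3(-1) = -25
w(5) = -2(-25) - 3(14) = 8
w(6) = -2(8) - 3(-25) = 59
w(7) = -2(59) - 3(8) = -142
w(8) = -2(-142) - 3(59) = 107

107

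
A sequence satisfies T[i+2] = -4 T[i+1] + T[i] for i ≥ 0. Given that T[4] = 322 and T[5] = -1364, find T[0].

2

Rearranging, T[i-2] = T[i] + 4 T[i-1].
T[3] = -1364 + 4·322 = -76
T[2] = 322 + 4·(-76) = 18
T[1] = -76 + 4·18 = -4
T[0] = 18 + 4·(-4) = 2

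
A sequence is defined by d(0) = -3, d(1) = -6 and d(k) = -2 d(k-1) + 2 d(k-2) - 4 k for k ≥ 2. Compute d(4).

20

d(2) = -2(-6) + 2(-3) - 8 = -2
d(3) = -2(-2) + 2(-6) - 12 = -20
d(4) = -2(-20) + 2(-2) - 16 = 20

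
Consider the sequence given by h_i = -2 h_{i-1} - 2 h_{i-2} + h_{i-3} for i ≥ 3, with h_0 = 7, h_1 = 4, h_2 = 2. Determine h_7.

h_3 = -2·2 - 2·4 + 7 = -5
h_4 = -2·(-5) - 2·2 + 4 = 10
h_5 = -2·10 - 2·(-5) + 2 = -8
h_6 = -2·(-8) - 2·10 + (-5) = -9
h_7 = -2·(-9) - 2·(-8) + 10 = 44

44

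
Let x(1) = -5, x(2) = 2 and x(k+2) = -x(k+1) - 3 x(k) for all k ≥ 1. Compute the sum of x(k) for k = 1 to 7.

31

x(3) = -2 - 3(-5) = 13
x(4) = -13 - 3(2) = -19
x(5) = -(-19) - 3(13) = -20
x(6) = -(-20) - 3(-19) = 77
x(7) = -77 - 3(-20) = -17
Sum = (-5) + 2 + 13 + (-19) + (-20) + 77 + (-17) = 31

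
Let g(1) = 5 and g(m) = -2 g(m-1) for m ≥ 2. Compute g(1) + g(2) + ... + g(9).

855

g(2) = -2(5) = -10
g(3) = -2(-10) = 20
g(4) = -2(20) = -40
g(5) = -2(-40) = 80
g(6) = -2(80) = -160
g(7) = -2(-160) = 320
g(8) = -2(320) = -640
g(9) = -2(-640) = 1280
Sum = 5 + (-10) + 20 + (-40) + 80 + (-160) + 320 + (-640) + 1280 = 855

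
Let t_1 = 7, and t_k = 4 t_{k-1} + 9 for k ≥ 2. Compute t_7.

t_2 = 4(7) + 9 = 37
t_3 = 4(37) + 9 = 157
t_4 = 4(157) + 9 = 637
t_5 = 4(637) + 9 = 2557
t_6 = 4(2557) + 9 = 10237
t_7 = 4(10237) + 9 = 40957

40957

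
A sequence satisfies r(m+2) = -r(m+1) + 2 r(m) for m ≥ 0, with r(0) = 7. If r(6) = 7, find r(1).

Let r(1) = v.
r(2) = 14 - v
r(3) = -14 + 3v
r(4) = 42 - 5v
r(5) = -70 + 11v
r(6) = 154 - 21v
So 154 - 21v = 7, giving v = 7.

7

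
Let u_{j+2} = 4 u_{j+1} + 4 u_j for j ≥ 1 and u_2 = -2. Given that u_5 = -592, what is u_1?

-5

Let u_1 = z.
u_3 = -8 + 4z
u_4 = -40 + 16z
u_5 = -192 + 80z
So -192 + 80z = -592, giving z = -5.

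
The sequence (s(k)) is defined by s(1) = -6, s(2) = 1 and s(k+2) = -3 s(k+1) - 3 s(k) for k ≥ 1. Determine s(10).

s(3) = -3(1) - 3(-6) = 15
s(4) = -3(15) - 3(1) = -48
s(5) = -3(-48) - 3(15) = 99
s(6) = -3(99) - 3(-48) = -153
s(7) = -3(-153) - 3(99) = 162
s(8) = -3(162) - 3(-153) = -27
s(9) = -3(-27) - 3(162) = -405
s(10) = -3(-405) - 3(-27) = 1296

1296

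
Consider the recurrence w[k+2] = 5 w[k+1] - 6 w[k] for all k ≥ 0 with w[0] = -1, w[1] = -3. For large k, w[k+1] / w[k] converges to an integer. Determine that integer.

The characteristic equation is r^2 - 5r + 6 = 0, which factors as (r - 3)(r - 2) = 0.
So the roots are 3 and 2. Since |3| > |2| and the coefficient of 3^k is non-zero, the ratio tends to 3.

3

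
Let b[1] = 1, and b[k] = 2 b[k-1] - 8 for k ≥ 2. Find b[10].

-3576

b[2] = 2(1) - 8 = -6
b[3] = 2(-6) - 8 = -20
b[4] = 2(-20) - 8 = -48
b[5] = 2(-48) - 8 = -104
b[6] = 2(-104) - 8 = -216
b[7] = 2(-216) - 8 = -440
b[8] = 2(-440) - 8 = -888
b[9] = 2(-888) - 8 = -1784
b[10] = 2(-1784) - 8 = -3576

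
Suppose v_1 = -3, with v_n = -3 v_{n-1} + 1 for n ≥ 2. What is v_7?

-2369

v_2 = -3(-3) + 1 = 10
v_3 = -3(10) + 1 = -29
v_4 = -3(-29) + 1 = 88
v_5 = -3(88) + 1 = -263
v_6 = -3(-263) + 1 = 790
v_7 = -3(790) + 1 = -2369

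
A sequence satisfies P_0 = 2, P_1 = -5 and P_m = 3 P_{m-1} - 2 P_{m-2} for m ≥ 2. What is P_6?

-439

P_2 = 3(-5) - 2(2) = -19
P_3 = 3(-19) - 2(-5) = -47
P_4 = 3(-47) - 2(-19) = -103
P_5 = 3(-103) - 2(-47) = -215
P_6 = 3(-215) - 2(-103) = -439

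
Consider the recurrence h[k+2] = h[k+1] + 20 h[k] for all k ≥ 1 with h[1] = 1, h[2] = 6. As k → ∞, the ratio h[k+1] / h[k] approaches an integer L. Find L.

The characteristic equation is r^2 - r - 20 = 0, which factors as (r - 5)(r + 4) = 0.
So the roots are 5 and -4. Since |5| > |-4| and the coefficient of 5^k is non-zero, the ratio tends to 5.

5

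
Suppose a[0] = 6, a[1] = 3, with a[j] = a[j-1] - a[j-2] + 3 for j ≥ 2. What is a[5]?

a[2] = 3 - 6 + 3 = 0
a[3] = 0 - 3 + 3 = 0
a[4] = 0 - 0 + 3 = 3
a[5] = 3 - 0 + 3 = 6

6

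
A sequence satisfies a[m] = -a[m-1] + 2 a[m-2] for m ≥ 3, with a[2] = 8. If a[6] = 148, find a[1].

-6

Let a[1] = x.
a[3] = -8 + 2x
a[4] = 24 - 2x
a[5] = -40 + 6x
a[6] = 88 - 10x
So 88 - 10x = 148, giving x = -6.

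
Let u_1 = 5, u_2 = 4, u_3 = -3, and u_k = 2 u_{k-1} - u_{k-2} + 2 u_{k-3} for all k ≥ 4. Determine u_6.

16

u_4 = 2(-3) - 4 + 2(5) = 0
u_5 = 2(0) - (-3) + 2(4) = 11
u_6 = 2(11) - 0 + 2(-3) = 16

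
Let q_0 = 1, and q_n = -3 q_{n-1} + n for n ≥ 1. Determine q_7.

-1775

q_1 = -3·1 + 1 = -2
q_2 = -3·(-2) + 2 = 8
q_3 = -3·8 + 3 = -21
q_4 = -3·(-21) + 4 = 67
q_5 = -3·67 + 5 = -196
q_6 = -3·(-196) + 6 = 594
q_7 = -3·594 + 7 = -1775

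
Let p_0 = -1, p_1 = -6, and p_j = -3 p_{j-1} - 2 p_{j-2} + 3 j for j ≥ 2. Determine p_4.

131

p_2 = -3(-6) - 2(-1) + 6 = 26
p_3 = -3(26) - 2(-6) + 9 = -57
p_4 = -3(-57) - 2(26) + 12 = 131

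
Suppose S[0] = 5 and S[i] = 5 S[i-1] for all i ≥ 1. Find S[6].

78125

S[1] = 5·5 = 25
S[2] = 5·25 = 125
S[3] = 5·125 = 625
S[4] = 5·625 = 3125
S[5] = 5·3125 = 15625
S[6] = 5·15625 = 78125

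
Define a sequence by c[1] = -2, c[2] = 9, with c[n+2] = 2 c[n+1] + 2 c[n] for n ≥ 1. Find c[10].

18448

c[3] = 2*9 + 2*(-2) = 14
c[4] = 2*14 + 2*9 = 46
c[5] = 2*46 + 2*14 = 120
c[6] = 2*120 + 2*46 = 332
c[7] = 2*332 + 2*120 = 904
c[8] = 2*904 + 2*332 = 2472
c[9] = 2*2472 + 2*904 = 6752
c[10] = 2*6752 + 2*2472 = 18448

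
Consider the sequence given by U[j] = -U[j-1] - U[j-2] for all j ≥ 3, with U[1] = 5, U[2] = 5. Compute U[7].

5

U[3] = -5 - 5 = -10
U[4] = -(-10) - 5 = 5
U[5] = -5 - (-10) = 5
U[6] = -5 - 5 = -10
U[7] = -(-10) - 5 = 5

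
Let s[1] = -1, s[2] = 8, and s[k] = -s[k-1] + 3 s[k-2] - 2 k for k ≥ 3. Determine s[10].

5445

s[3] = -8 + 3*(-1) - 6 = -17
s[4] = -(-17) + 3*8 - 8 = 33
s[5] = -33 + 3*(-17) - 10 = -94
s[6] = -(-94) + 3*33 - 12 = 181
s[7] = -181 + 3*(-94) - 14 = -477
s[8] = -(-477) + 3*181 - 16 = 1004
s[9] = -1004 + 3*(-477) - 18 = -2453
s[10] = -(-2453) + 3*1004 - 20 = 5445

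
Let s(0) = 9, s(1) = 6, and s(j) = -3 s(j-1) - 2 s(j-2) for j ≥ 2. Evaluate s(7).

s(2) = -3*6 - 2*9 = -36
s(3) = -3*(-36) - 2*6 = 96
s(4) = -3*96 - 2*(-36) = -216
s(5) = -3*(-216) - 2*96 = 456
s(6) = -3*456 - 2*(-216) = -936
s(7) = -3*(-936) - 2*456 = 1896

1896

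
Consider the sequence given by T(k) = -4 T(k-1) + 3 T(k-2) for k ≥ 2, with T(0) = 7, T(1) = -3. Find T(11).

T(2) = -4·(-3) + 3·7 = 33
T(3) = -4·33 + 3·(-3) = -141
T(4) = -4·(-141) + 3·33 = 663
T(5) = -4·663 + 3·(-141) = -3075
T(6) = -4·(-3075) + 3·663 = 14289
T(7) = -4·14289 + 3·(-3075) = -66381
T(8) = -4·(-66381) + 3·14289 = 308391
T(9) = -4·308391 + 3·(-66381) = -1432707
T(10) = -4·(-1432707) + 3·308391 = 6656001
T(11) = -4·6656001 + 3·(-1432707) = -30922125

-30922125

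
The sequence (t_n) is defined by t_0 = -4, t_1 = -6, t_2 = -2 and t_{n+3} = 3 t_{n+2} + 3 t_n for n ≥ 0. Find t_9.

-25542

t_3 = 3·(-2) + 3·(-4) = -18
t_4 = 3·(-18) + 3·(-6) = -72
t_5 = 3·(-72) + 3·(-2) = -222
t_6 = 3·(-222) + 3·(-18) = -720
t_7 = 3·(-720) + 3·(-72) = -2376
t_8 = 3·(-2376) + 3·(-222) = -7794
t_9 = 3·(-7794) + 3·(-720) = -25542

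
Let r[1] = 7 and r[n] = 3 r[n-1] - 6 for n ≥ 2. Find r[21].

The fixed point is -6/(1 - 3) = 3, so r[n] - 3 = 3(r[n-1] - 3).
Hence r[n] = 4·3^{n-1} + 3.
r[21] = 4·3^{20} + 3 = 4·3486784401 + 3 = 13947137607.

13947137607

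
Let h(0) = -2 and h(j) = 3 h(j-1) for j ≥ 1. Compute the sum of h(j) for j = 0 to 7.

h(1) = 3*(-2) = -6
h(2) = 3*(-6) = -18
h(3) = 3*(-18) = -54
h(4) = 3*(-54) = -162
h(5) = 3*(-162) = -486
h(6) = 3*(-486) = -1458
h(7) = 3*(-1458) = -4374
Sum = (-2) + (-6) + (-18) + (-54) + (-162) + (-486) + (-1458) + (-4374) = -6560

-6560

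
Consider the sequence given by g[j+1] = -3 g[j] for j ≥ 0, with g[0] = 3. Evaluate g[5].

-729

g[1] = -3(3) = -9
g[2] = -3(-9) = 27
g[3] = -3(27) = -81
g[4] = -3(-81) = 243
g[5] = -3(243) = -729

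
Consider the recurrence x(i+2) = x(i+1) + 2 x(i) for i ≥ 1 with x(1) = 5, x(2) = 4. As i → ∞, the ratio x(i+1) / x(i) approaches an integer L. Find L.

2

The characteristic equation is r^2 - r - 2 = 0, which factors as (r - 2)(r + 1) = 0.
So the roots are 2 and -1. Since |2| > |-1| and the coefficient of 2^i is non-zero, the ratio tends to 2.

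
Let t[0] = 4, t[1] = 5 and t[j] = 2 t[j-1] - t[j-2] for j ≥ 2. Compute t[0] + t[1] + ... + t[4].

30

t[2] = 2(5) - 4 = 6
t[3] = 2(6) - 5 = 7
t[4] = 2(7) - 6 = 8
Sum = 4 + 5 + 6 + 7 + 8 = 30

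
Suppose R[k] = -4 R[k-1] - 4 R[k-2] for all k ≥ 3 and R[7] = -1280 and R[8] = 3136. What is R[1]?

Rearranging, R[k-2] = (R[k] + 4 R[k-1]) / -4.
R[6] = (3136 + 4·(-1280)) / -4 = -1984/-4 = 496
R[5] = (-1280 + 4·496) / -4 = 704/-4 = -176
R[4] = (496 + 4·(-176)) / -4 = -208/-4 = 52
R[3] = (-176 + 4·52) / -4 = 32/-4 = -8
R[2] = (52 + 4·(-8)) / -4 = 20/-4 = -5
R[1] = (-8 + 4·(-5)) / -4 = -28/-4 = 7

7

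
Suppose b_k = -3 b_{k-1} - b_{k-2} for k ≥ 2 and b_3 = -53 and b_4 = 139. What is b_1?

-7

Rearranging, b_{k-2} = -(b_k + 3 b_{k-1}).
b_2 = -(139 + 3·(-53)) = 20
b_1 = -(-53 + 3·20) = -7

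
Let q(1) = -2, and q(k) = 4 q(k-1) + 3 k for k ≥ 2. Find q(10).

87370

q(2) = 4·(-2) + 6 = -2
q(3) = 4·(-2) + 9 = 1
q(4) = 4·1 + 12 = 16
q(5) = 4·16 + 15 = 79
q(6) = 4·79 + 18 = 334
q(7) = 4·334 + 21 = 1357
q(8) = 4·1357 + 24 = 5452
q(9) = 4·5452 + 27 = 21835
q(10) = 4·21835 + 30 = 87370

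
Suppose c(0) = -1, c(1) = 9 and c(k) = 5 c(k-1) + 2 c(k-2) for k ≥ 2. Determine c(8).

c(2) = 5·9 + 2·(-1) = 43
c(3) = 5·43 + 2·9 = 233
c(4) = 5·233 + 2·43 = 1251
c(5) = 5·1251 + 2·233 = 6721
c(6) = 5·6721 + 2·1251 = 36107
c(7) = 5·36107 + 2·6721 = 193977
c(8) = 5·193977 + 2·36107 = 1042099

1042099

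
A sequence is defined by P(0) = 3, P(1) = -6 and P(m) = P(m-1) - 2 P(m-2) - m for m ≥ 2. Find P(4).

19

P(2) = (-6) - 2·3 - 2 = -14
P(3) = (-14) - 2·(-6) - 3 = -5
P(4) = (-5) - 2·(-14) - 4 = 19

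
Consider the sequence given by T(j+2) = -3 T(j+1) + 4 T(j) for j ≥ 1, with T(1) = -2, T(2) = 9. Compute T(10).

T(3) = -3*9 + 4*(-2) = -35
T(4) = -3*(-35) + 4*9 = 141
T(5) = -3*141 + 4*(-35) = -563
T(6) = -3*(-563) + 4*141 = 2253
T(7) = -3*2253 + 4*(-563) = -9011
T(8) = -3*(-9011) + 4*2253 = 36045
T(9) = -3*36045 + 4*(-9011) = -144179
T(10) = -3*(-144179) + 4*36045 = 576717

576717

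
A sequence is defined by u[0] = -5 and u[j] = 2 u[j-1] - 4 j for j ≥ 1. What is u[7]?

u[1] = 2(-5) - 4 = -14
u[2] = 2(-14) - 8 = -36
u[3] = 2(-36) - 12 = -84
u[4] = 2(-84) - 16 = -184
u[5] = 2(-184) - 20 = -388
u[6] = 2(-388) - 24 = -800
u[7] = 2(-800) - 28 = -1628

-1628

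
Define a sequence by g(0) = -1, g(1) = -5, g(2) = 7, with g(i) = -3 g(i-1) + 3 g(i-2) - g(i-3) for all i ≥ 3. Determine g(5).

-505

g(3) = -3*7 + 3*(-5) - (-1) = -35
g(4) = -3*(-35) + 3*7 - (-5) = 131
g(5) = -3*131 + 3*(-35) - 7 = -505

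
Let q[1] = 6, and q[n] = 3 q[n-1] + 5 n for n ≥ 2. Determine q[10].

q[2] = 3·6 + 10 = 28
q[3] = 3·28 + 15 = 99
q[4] = 3·99 + 20 = 317
q[5] = 3·317 + 25 = 976
q[6] = 3·976 + 30 = 2958
q[7] = 3·2958 + 35 = 8909
q[8] = 3·8909 + 40 = 26767
q[9] = 3·26767 + 45 = 80346
q[10] = 3·80346 + 50 = 241088

241088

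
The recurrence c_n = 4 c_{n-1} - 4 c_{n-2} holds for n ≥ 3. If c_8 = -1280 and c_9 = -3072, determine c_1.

Rearranging, c_{n-2} = (c_n - 4 c_{n-1}) / -4.
c_7 = (-3072 - 4(-1280)) / -4 = 2048/-4 = -512
c_6 = (-1280 - 4(-512)) / -4 = 768/-4 = -192
c_5 = (-512 - 4(-192)) / -4 = 256/-4 = -64
c_4 = (-192 - 4(-64)) / -4 = 64/-4 = -16
c_3 = (-64 - 4(-16)) / -4 = 0/-4 = 0
c_2 = (-16 - 4(0)) / -4 = -16/-4 = 4
c_1 = (0 - 4(4)) / -4 = -16/-4 = 4

4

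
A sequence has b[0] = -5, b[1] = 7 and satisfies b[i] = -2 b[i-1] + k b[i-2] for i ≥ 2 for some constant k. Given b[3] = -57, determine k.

-5

b[2] = -14 - 5k
b[3] = 28 + 17k
So 28 + 17k = -57, giving k = -5.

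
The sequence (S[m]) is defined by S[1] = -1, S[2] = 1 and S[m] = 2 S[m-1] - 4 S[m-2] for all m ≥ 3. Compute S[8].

64

S[3] = 2·1 - 4·(-1) = 6
S[4] = 2·6 - 4·1 = 8
S[5] = 2·8 - 4·6 = -8
S[6] = 2·(-8) - 4·8 = -48
S[7] = 2·(-48) - 4·(-8) = -64
S[8] = 2·(-64) - 4·(-48) = 64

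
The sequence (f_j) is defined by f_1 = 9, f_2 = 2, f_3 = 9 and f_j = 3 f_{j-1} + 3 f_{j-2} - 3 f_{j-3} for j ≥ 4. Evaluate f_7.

f_4 = 3*9 + 3*2 - 3*9 = 6
f_5 = 3*6 + 3*9 - 3*2 = 39
f_6 = 3*39 + 3*6 - 3*9 = 108
f_7 = 3*108 + 3*39 - 3*6 = 423

423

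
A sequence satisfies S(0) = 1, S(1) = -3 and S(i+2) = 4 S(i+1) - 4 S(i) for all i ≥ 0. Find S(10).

-24576

S(2) = 4(-3) - 4(1) = -16
S(3) = 4(-16) - 4(-3) = -52
S(4) = 4(-52) - 4(-16) = -144
S(5) = 4(-144) - 4(-52) = -368
S(6) = 4(-368) - 4(-144) = -896
S(7) = 4(-896) - 4(-368) = -2112
S(8) = 4(-2112) - 4(-896) = -4864
S(9) = 4(-4864) - 4(-2112) = -11008
S(10) = 4(-11008) - 4(-4864) = -24576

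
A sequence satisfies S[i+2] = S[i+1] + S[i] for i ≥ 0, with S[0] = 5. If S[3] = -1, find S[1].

Let S[1] = w.
S[2] = 5 + w
S[3] = 5 + 2w
So 5 + 2w = -1, giving w = -3.

-3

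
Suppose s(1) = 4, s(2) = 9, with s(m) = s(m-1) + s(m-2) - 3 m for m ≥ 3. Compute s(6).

-27

s(3) = 9 + 4 - 9 = 4
s(4) = 4 + 9 - 12 = 1
s(5) = 1 + 4 - 15 = -10
s(6) = (-10) + 1 - 18 = -27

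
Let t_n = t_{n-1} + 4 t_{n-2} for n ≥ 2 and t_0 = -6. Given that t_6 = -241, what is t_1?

7

Let t_1 = y.
t_2 = -24 + y
t_3 = -24 + 5y
t_4 = -120 + 9y
t_5 = -216 + 29y
t_6 = -696 + 65y
So -696 + 65y = -241, giving y = 7.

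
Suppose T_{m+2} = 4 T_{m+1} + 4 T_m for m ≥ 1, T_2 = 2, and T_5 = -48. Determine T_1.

Let T_1 = z.
T_3 = 8 + 4z
T_4 = 40 + 16z
T_5 = 192 + 80z
So 192 + 80z = -48, giving z = -3.

-3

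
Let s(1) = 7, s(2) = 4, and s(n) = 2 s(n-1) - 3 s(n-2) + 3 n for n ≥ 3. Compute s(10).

s(3) = 2*4 - 3*7 + 9 = -4
s(4) = 2*(-4) - 3*4 + 12 = -8
s(5) = 2*(-8) - 3*(-4) + 15 = 11
s(6) = 2*11 - 3*(-8) + 18 = 64
s(7) = 2*64 - 3*11 + 21 = 116
s(8) = 2*116 - 3*64 + 24 = 64
s(9) = 2*64 - 3*116 + 27 = -193
s(10) = 2*(-193) - 3*64 + 30 = -548

-548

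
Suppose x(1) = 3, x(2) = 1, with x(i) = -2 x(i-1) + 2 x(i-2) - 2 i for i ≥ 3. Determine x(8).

x(3) = -2(1) + 2(3) - 6 = -2
x(4) = -2(-2) + 2(1) - 8 = -2
x(5) = -2(-2) + 2(-2) - 10 = -10
x(6) = -2(-10) + 2(-2) - 12 = 4
x(7) = -2(4) + 2(-10) - 14 = -42
x(8) = -2(-42) + 2(4) - 16 = 76

76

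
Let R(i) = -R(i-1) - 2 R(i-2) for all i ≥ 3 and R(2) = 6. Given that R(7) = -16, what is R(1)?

7

Let R(1) = x.
R(3) = -6 - 2x
R(4) = -6 + 2x
R(5) = 18 + 2x
R(6) = -6 - 6x
R(7) = -30 + 2x
So -30 + 2x = -16, giving x = 7.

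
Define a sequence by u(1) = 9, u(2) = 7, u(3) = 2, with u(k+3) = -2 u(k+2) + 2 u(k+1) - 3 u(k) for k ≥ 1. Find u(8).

u(4) = -2*2 + 2*7 - 3*9 = -17
u(5) = -2*(-17) + 2*2 - 3*7 = 17
u(6) = -2*17 + 2*(-17) - 3*2 = -74
u(7) = -2*(-74) + 2*17 - 3*(-17) = 233
u(8) = -2*233 + 2*(-74) - 3*17 = -665

-665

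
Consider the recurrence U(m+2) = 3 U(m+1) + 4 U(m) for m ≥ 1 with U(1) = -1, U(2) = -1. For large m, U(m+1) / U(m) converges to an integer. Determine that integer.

The characteristic equation is r^2 - 3r - 4 = 0, which factors as (r - 4)(r + 1) = 0.
So the roots are 4 and -1. Since |4| > |-1| and the coefficient of 4^m is non-zero, the ratio tends to 4.

4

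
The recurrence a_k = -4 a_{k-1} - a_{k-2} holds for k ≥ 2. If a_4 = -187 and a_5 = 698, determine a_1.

2

Rearranging, a_{k-2} = -(a_k + 4 a_{k-1}).
a_3 = -(698 + 4(-187)) = 50
a_2 = -(-187 + 4(50)) = -13
a_1 = -(50 + 4(-13)) = 2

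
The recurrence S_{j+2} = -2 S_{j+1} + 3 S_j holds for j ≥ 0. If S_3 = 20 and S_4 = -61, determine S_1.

2

Rearranging, S_{j-2} = (S_j + 2 S_{j-1}) / 3.
S_2 = (-61 + 2·20) / 3 = -21/3 = -7
S_1 = (20 + 2·(-7)) / 3 = 6/3 = 2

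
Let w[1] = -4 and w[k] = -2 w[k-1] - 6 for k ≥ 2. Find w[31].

The fixed point is -6/(1 + 2) = -2, so w[k] + 2 = -2(w[k-1] + 2).
Hence w[k] = -2·(-2)^{k-1} - 2.
w[31] = -2·(-2)^{30} - 2 = -2·1073741824 - 2 = -2147483650.

-2147483650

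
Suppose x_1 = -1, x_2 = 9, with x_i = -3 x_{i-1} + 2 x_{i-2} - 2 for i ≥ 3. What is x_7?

-4951

x_3 = -3*9 + 2*(-1) - 2 = -31
x_4 = -3*(-31) + 2*9 - 2 = 109
x_5 = -3*109 + 2*(-31) - 2 = -391
x_6 = -3*(-391) + 2*109 - 2 = 1389
x_7 = -3*1389 + 2*(-391) - 2 = -4951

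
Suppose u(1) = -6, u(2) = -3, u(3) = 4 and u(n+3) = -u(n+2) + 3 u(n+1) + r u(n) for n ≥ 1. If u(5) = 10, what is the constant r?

u(4) = -13 - 6r
u(5) = 25 + 3r
So 25 + 3r = 10, giving r = -5.

-5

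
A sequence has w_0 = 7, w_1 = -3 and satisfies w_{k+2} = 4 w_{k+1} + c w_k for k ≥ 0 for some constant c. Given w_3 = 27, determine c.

w_2 = -12 + 7c
w_3 = -48 + 25c
So -48 + 25c = 27, giving c = 3.

3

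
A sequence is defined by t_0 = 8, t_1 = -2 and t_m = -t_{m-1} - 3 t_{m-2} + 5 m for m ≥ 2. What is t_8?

-402

t_2 = -(-2) - 3*8 + 10 = -12
t_3 = -(-12) - 3*(-2) + 15 = 33
t_4 = -33 - 3*(-12) + 20 = 23
t_5 = -23 - 3*33 + 25 = -97
t_6 = -(-97) - 3*23 + 30 = 58
t_7 = -58 - 3*(-97) + 35 = 268
t_8 = -268 - 3*58 + 40 = -402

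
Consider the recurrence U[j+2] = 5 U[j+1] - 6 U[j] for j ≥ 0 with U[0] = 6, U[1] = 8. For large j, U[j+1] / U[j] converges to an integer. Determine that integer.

The characteristic equation is r^2 - 5r + 6 = 0, which factors as (r - 3)(r - 2) = 0.
So the roots are 3 and 2. Since |3| > |2| and the coefficient of 3^j is non-zero, the ratio tends to 3.

3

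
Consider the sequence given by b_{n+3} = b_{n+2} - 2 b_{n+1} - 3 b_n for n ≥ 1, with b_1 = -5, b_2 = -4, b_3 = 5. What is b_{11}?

b_4 = 5 - 2·(-4) - 3·(-5) = 28
b_5 = 28 - 2·5 - 3·(-4) = 30
b_6 = 30 - 2·28 - 3·5 = -41
b_7 = (-41) - 2·30 - 3·28 = -185
b_8 = (-185) - 2·(-41) - 3·30 = -193
b_9 = (-193) - 2·(-185) - 3·(-41) = 300
b_{10} = 300 - 2·(-193) - 3·(-185) = 1241
b_{11} = 1241 - 2·300 - 3·(-193) = 1220

1220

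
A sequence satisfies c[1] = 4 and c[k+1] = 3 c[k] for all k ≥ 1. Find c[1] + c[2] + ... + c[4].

160

c[2] = 3*4 = 12
c[3] = 3*12 = 36
c[4] = 3*36 = 108
Sum = 4 + 12 + 36 + 108 = 160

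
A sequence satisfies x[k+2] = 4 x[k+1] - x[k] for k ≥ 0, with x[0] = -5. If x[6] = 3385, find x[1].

Let x[1] = w.
x[2] = 5 + 4w
x[3] = 20 + 15w
x[4] = 75 + 56w
x[5] = 280 + 209w
x[6] = 1045 + 780w
So 1045 + 780w = 3385, giving w = 3.

3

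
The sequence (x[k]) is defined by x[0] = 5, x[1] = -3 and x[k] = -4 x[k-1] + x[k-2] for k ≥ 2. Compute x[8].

x[2] = -4(-3) + 5 = 17
x[3] = -4(17) + (-3) = -71
x[4] = -4(-71) + 17 = 301
x[5] = -4(301) + (-71) = -1275
x[6] = -4(-1275) + 301 = 5401
x[7] = -4(5401) + (-1275) = -22879
x[8] = -4(-22879) + 5401 = 96917

96917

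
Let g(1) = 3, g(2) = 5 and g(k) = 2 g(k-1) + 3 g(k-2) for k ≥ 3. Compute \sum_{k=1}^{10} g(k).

g(3) = 2·5 + 3·3 = 19
g(4) = 2·19 + 3·5 = 53
g(5) = 2·53 + 3·19 = 163
g(6) = 2·163 + 3·53 = 485
g(7) = 2·485 + 3·163 = 1459
g(8) = 2·1459 + 3·485 = 4373
g(9) = 2·4373 + 3·1459 = 13123
g(10) = 2·13123 + 3·4373 = 39365
Sum = 3 + 5 + 19 + 53 + 163 + 485 + 1459 + 4373 + 13123 + 39365 = 59048

59048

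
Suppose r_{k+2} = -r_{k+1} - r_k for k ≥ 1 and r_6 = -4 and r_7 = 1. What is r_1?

1

Rearranging, r_{k-2} = -(r_k + r_{k-1}).
r_5 = -(1 + (-4)) = 3
r_4 = -(-4 + 3) = 1
r_3 = -(3 + 1) = -4
r_2 = -(1 + (-4)) = 3
r_1 = -(-4 + 3) = 1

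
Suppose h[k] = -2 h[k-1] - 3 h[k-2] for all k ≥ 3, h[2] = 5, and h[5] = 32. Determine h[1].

Let h[1] = w.
h[3] = -10 - 3w
h[4] = 5 + 6w
h[5] = 20 - 3w
So 20 - 3w = 32, giving w = -4.

-4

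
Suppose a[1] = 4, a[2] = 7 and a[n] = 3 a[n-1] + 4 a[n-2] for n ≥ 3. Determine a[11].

2306869

a[3] = 3*7 + 4*4 = 37
a[4] = 3*37 + 4*7 = 139
a[5] = 3*139 + 4*37 = 565
a[6] = 3*565 + 4*139 = 2251
a[7] = 3*2251 + 4*565 = 9013
a[8] = 3*9013 + 4*2251 = 36043
a[9] = 3*36043 + 4*9013 = 144181
a[10] = 3*144181 + 4*36043 = 576715
a[11] = 3*576715 + 4*144181 = 2306869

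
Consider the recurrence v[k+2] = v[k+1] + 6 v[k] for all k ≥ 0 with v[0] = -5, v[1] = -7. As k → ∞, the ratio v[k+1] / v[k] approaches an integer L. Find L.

The characteristic equation is r^2 - r - 6 = 0, which factors as (r - 3)(r + 2) = 0.
So the roots are 3 and -2. Since |3| > |-2| and the coefficient of 3^k is non-zero, the ratio tends to 3.

3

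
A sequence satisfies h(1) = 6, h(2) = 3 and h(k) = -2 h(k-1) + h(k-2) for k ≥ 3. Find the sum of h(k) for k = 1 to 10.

369

h(3) = -2*3 + 6 = 0
h(4) = -2*0 + 3 = 3
h(5) = -2*3 + 0 = -6
h(6) = -2*(-6) + 3 = 15
h(7) = -2*15 + (-6) = -36
h(8) = -2*(-36) + 15 = 87
h(9) = -2*87 + (-36) = -210
h(10) = -2*(-210) + 87 = 507
Sum = 6 + 3 + 0 + 3 + (-6) + 15 + (-36) + 87 + (-210) + 507 = 369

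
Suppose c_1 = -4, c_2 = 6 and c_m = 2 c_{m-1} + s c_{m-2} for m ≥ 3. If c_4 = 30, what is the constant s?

-3

c_3 = 12 - 4s
c_4 = 24 - 2s
So 24 - 2s = 30, giving s = -3.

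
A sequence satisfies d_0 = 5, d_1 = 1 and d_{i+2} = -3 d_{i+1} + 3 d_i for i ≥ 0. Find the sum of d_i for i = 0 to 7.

d_2 = -3*1 + 3*5 = 12
d_3 = -3*12 + 3*1 = -33
d_4 = -3*(-33) + 3*12 = 135
d_5 = -3*135 + 3*(-33) = -504
d_6 = -3*(-504) + 3*135 = 1917
d_7 = -3*1917 + 3*(-504) = -7263
Sum = 5 + 1 + 12 + (-33) + 135 + (-504) + 1917 + (-7263) = -5730

-5730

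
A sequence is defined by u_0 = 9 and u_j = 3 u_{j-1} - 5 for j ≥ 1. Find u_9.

u_1 = 3·9 - 5 = 22
u_2 = 3·22 - 5 = 61
u_3 = 3·61 - 5 = 178
u_4 = 3·178 - 5 = 529
u_5 = 3·529 - 5 = 1582
u_6 = 3·1582 - 5 = 4741
u_7 = 3·4741 - 5 = 14218
u_8 = 3·14218 - 5 = 42649
u_9 = 3·42649 - 5 = 127942

127942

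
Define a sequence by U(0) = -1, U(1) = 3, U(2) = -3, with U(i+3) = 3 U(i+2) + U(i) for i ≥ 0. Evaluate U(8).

-2523

U(3) = 3*(-3) + (-1) = -10
U(4) = 3*(-10) + 3 = -27
U(5) = 3*(-27) + (-3) = -84
U(6) = 3*(-84) + (-10) = -262
U(7) = 3*(-262) + (-27) = -813
U(8) = 3*(-813) + (-84) = -2523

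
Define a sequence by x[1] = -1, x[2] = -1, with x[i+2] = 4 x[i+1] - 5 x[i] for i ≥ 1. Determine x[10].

-481

x[3] = 4*(-1) - 5*(-1) = 1
x[4] = 4*1 - 5*(-1) = 9
x[5] = 4*9 - 5*1 = 31
x[6] = 4*31 - 5*9 = 79
x[7] = 4*79 - 5*31 = 161
x[8] = 4*161 - 5*79 = 249
x[9] = 4*249 - 5*161 = 191
x[10] = 4*191 - 5*249 = -481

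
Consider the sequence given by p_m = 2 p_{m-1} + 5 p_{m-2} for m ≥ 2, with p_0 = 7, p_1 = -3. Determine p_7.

8403

p_2 = 2·(-3) + 5·7 = 29
p_3 = 2·29 + 5·(-3) = 43
p_4 = 2·43 + 5·29 = 231
p_5 = 2·231 + 5·43 = 677
p_6 = 2·677 + 5·231 = 2509
p_7 = 2·2509 + 5·677 = 8403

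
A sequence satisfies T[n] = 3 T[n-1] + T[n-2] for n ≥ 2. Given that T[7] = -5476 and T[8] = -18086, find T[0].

-2

Rearranging, T[n-2] = T[n] - 3 T[n-1].
T[6] = -18086 - 3·(-5476) = -1658
T[5] = -5476 - 3·(-1658) = -502
T[4] = -1658 - 3·(-502) = -152
T[3] = -502 - 3·(-152) = -46
T[2] = -152 - 3·(-46) = -14
T[1] = -46 - 3·(-14) = -4
T[0] = -14 - 3·(-4) = -2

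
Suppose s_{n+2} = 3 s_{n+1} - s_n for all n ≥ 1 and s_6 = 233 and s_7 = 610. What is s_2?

5

Rearranging, s_{n-2} = -(s_n - 3 s_{n-1}).
s_5 = -(610 - 3(233)) = 89
s_4 = -(233 - 3(89)) = 34
s_3 = -(89 - 3(34)) = 13
s_2 = -(34 - 3(13)) = 5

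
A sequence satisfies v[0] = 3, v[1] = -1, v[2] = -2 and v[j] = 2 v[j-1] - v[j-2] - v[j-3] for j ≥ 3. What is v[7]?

9

v[3] = 2·(-2) - (-1) - 3 = -6
v[4] = 2·(-6) - (-2) - (-1) = -9
v[5] = 2·(-9) - (-6) - (-2) = -10
v[6] = 2·(-10) - (-9) - (-6) = -5
v[7] = 2·(-5) - (-10) - (-9) = 9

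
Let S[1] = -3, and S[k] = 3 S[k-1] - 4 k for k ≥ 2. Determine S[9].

-52467

S[2] = 3*(-3) - 8 = -17
S[3] = 3*(-17) - 12 = -63
S[4] = 3*(-63) - 16 = -205
S[5] = 3*(-205) - 20 = -635
S[6] = 3*(-635) - 24 = -1929
S[7] = 3*(-1929) - 28 = -5815
S[8] = 3*(-5815) - 32 = -17477
S[9] = 3*(-17477) - 36 = -52467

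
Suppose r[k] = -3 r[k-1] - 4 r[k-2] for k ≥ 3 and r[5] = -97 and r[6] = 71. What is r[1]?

Rearranging, r[k-2] = (r[k] + 3 r[k-1]) / -4.
r[4] = (71 + 3*(-97)) / -4 = -220/-4 = 55
r[3] = (-97 + 3*55) / -4 = 68/-4 = -17
r[2] = (55 + 3*(-17)) / -4 = 4/-4 = -1
r[1] = (-17 + 3*(-1)) / -4 = -20/-4 = 5

5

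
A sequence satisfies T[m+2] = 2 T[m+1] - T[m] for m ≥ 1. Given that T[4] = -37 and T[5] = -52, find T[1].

Rearranging, T[m-2] = -(T[m] - 2 T[m-1]).
T[3] = -(-52 - 2*(-37)) = -22
T[2] = -(-37 - 2*(-22)) = -7
T[1] = -(-22 - 2*(-7)) = 8

8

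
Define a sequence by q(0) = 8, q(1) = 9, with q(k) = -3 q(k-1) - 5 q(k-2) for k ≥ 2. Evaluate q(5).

q(2) = -3(9) - 5(8) = -67
q(3) = -3(-67) - 5(9) = 156
q(4) = -3(156) - 5(-67) = -133
q(5) = -3(-133) - 5(156) = -381

-381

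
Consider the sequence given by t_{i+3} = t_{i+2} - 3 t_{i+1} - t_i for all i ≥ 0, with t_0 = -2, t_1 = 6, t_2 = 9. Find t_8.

t_3 = 9 - 3(6) - (-2) = -7
t_4 = (-7) - 3(9) - 6 = -40
t_5 = (-40) - 3(-7) - 9 = -28
t_6 = (-28) - 3(-40) - (-7) = 99
t_7 = 99 - 3(-28) - (-40) = 223
t_8 = 223 - 3(99) - (-28) = -46

-46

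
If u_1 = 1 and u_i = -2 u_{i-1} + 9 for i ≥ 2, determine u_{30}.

The fixed point is 9/(1 + 2) = 3, so u_i - 3 = -2(u_{i-1} - 3).
Hence u_i = -2·(-2)^{i-1} + 3.
u_{30} = -2·(-2)^{29} + 3 = -2·-536870912 + 3 = 1073741827.

1073741827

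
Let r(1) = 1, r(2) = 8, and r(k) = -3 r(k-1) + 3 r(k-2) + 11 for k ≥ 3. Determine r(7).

-3175

r(3) = -3·8 + 3·1 + 11 = -10
r(4) = -3·(-10) + 3·8 + 11 = 65
r(5) = -3·65 + 3·(-10) + 11 = -214
r(6) = -3·(-214) + 3·65 + 11 = 848
r(7) = -3·848 + 3·(-214) + 11 = -3175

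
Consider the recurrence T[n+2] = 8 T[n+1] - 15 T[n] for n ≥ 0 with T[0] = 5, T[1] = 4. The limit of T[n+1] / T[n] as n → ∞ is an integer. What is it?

The characteristic equation is r^2 - 8r + 15 = 0, which factors as (r - 5)(r - 3) = 0.
So the roots are 5 and 3. Since |5| > |3| and the coefficient of 5^n is non-zero, the ratio tends to 5.

5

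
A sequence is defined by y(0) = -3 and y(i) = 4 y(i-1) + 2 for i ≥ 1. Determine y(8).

y(1) = 4(-3) + 2 = -10
y(2) = 4(-10) + 2 = -38
y(3) = 4(-38) + 2 = -150
y(4) = 4(-150) + 2 = -598
y(5) = 4(-598) + 2 = -2390
y(6) = 4(-2390) + 2 = -9558
y(7) = 4(-9558) + 2 = -38230
y(8) = 4(-38230) + 2 = -152918

-152918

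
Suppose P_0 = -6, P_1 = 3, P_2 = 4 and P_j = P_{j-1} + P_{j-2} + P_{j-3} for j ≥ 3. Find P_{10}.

264

P_3 = 4 + 3 + (-6) = 1
P_4 = 1 + 4 + 3 = 8
P_5 = 8 + 1 + 4 = 13
P_6 = 13 + 8 + 1 = 22
P_7 = 22 + 13 + 8 = 43
P_8 = 43 + 22 + 13 = 78
P_9 = 78 + 43 + 22 = 143
P_{10} = 143 + 78 + 43 = 264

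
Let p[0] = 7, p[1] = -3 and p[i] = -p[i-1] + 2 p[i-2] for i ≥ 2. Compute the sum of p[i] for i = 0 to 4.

55

p[2] = -(-3) + 2(7) = 17
p[3] = -17 + 2(-3) = -23
p[4] = -(-23) + 2(17) = 57
Sum = 7 + (-3) + 17 + (-23) + 57 = 55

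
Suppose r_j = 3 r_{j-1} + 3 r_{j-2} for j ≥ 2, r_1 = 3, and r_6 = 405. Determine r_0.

-3

Let r_0 = x.
r_2 = 9 + 3x
r_3 = 36 + 9x
r_4 = 135 + 36x
r_5 = 513 + 135x
r_6 = 1944 + 513x
So 1944 + 513x = 405, giving x = -3.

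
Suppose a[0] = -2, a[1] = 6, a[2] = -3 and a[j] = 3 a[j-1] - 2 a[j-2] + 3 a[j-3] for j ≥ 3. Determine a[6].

a[3] = 3·(-3) - 2·6 + 3·(-2) = -27
a[4] = 3·(-27) - 2·(-3) + 3·6 = -57
a[5] = 3·(-57) - 2·(-27) + 3·(-3) = -126
a[6] = 3·(-126) - 2·(-57) + 3·(-27) = -345

-345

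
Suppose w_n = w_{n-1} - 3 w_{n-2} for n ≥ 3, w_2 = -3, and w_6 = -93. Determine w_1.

Let w_1 = v.
w_3 = -3 - 3v
w_4 = 6 - 3v
w_5 = 15 + 6v
w_6 = -3 + 15v
So -3 + 15v = -93, giving v = -6.

-6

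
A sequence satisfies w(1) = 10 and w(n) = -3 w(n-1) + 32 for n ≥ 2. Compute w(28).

-15251194969966

The fixed point is 32/(1 + 3) = 8, so w(n) - 8 = -3(w(n-1) - 8).
Hence w(n) = 2·(-3)^{n-1} + 8.
w(28) = 2·(-3)^{27} + 8 = 2·-7625597484987 + 8 = -15251194969966.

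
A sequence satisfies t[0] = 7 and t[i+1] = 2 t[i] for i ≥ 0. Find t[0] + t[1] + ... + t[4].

217

t[1] = 2(7) = 14
t[2] = 2(14) = 28
t[3] = 2(28) = 56
t[4] = 2(56) = 112
Sum = 7 + 14 + 28 + 56 + 112 = 217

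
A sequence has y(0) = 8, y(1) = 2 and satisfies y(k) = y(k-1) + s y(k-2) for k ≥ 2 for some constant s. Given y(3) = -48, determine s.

-5

y(2) = 2 + 8s
y(3) = 2 + 10s
So 2 + 10s = -48, giving s = -5.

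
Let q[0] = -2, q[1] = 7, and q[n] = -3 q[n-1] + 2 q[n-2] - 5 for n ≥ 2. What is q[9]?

206167

q[2] = -3·7 + 2·(-2) - 5 = -30
q[3] = -3·(-30) + 2·7 - 5 = 99
q[4] = -3·99 + 2·(-30) - 5 = -362
q[5] = -3·(-362) + 2·99 - 5 = 1279
q[6] = -3·1279 + 2·(-362) - 5 = -4566
q[7] = -3·(-4566) + 2·1279 - 5 = 16251
q[8] = -3·16251 + 2·(-4566) - 5 = -57890
q[9] = -3·(-57890) + 2·16251 - 5 = 206167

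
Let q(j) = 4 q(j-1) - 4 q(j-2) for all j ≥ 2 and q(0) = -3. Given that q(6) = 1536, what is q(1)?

3

Let q(1) = y.
q(2) = 12 + 4y
q(3) = 48 + 12y
q(4) = 144 + 32y
q(5) = 384 + 80y
q(6) = 960 + 192y
So 960 + 192y = 1536, giving y = 3.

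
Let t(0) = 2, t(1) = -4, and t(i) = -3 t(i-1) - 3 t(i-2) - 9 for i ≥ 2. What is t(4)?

-36

t(2) = -3(-4) - 3(2) - 9 = -3
t(3) = -3(-3) - 3(-4) - 9 = 12
t(4) = -3(12) - 3(-3) - 9 = -36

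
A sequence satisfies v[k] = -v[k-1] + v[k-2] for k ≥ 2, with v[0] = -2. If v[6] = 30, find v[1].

-5

Let v[1] = w.
v[2] = -2 - w
v[3] = 2 + 2w
v[4] = -4 - 3w
v[5] = 6 + 5w
v[6] = -10 - 8w
So -10 - 8w = 30, giving w = -5.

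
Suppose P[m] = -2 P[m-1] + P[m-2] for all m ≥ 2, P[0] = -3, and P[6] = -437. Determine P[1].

5

Let P[1] = w.
P[2] = -3 - 2w
P[3] = 6 + 5w
P[4] = -15 - 12w
P[5] = 36 + 29w
P[6] = -87 - 70w
So -87 - 70w = -437, giving w = 5.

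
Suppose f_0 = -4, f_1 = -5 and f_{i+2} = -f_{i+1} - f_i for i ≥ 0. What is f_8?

f_2 = -(-5) - (-4) = 9
f_3 = -9 - (-5) = -4
f_4 = -(-4) - 9 = -5
f_5 = -(-5) - (-4) = 9
f_6 = -9 - (-5) = -4
f_7 = -(-4) - 9 = -5
f_8 = -(-5) - (-4) = 9

9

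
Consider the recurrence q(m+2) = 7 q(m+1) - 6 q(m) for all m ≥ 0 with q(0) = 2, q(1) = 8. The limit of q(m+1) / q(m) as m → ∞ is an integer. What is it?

6

The characteristic equation is r^2 - 7r + 6 = 0, which factors as (r - 6)(r - 1) = 0.
So the roots are 6 and 1. Since |6| > |1| and the coefficient of 6^m is non-zero, the ratio tends to 6.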